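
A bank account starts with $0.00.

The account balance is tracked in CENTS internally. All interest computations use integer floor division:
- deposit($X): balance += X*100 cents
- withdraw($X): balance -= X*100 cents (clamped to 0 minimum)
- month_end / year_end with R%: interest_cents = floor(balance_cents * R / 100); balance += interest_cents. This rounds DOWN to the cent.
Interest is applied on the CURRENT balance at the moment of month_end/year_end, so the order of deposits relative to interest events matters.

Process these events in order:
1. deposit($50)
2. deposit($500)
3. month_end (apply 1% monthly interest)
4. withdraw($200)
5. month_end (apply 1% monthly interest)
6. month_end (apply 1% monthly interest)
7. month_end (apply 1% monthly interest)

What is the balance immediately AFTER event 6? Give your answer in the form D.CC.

After 1 (deposit($50)): balance=$50.00 total_interest=$0.00
After 2 (deposit($500)): balance=$550.00 total_interest=$0.00
After 3 (month_end (apply 1% monthly interest)): balance=$555.50 total_interest=$5.50
After 4 (withdraw($200)): balance=$355.50 total_interest=$5.50
After 5 (month_end (apply 1% monthly interest)): balance=$359.05 total_interest=$9.05
After 6 (month_end (apply 1% monthly interest)): balance=$362.64 total_interest=$12.64

Answer: 362.64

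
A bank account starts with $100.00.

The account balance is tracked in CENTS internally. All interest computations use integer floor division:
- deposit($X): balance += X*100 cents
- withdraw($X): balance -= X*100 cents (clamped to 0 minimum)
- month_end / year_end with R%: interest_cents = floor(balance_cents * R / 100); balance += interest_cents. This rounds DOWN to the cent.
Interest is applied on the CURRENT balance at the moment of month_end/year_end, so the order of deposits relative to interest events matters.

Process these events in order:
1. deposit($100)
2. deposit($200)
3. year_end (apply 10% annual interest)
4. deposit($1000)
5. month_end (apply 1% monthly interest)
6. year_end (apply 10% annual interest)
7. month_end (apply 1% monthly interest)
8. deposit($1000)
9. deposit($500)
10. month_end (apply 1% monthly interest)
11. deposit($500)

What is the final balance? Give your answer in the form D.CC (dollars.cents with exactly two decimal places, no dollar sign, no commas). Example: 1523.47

After 1 (deposit($100)): balance=$200.00 total_interest=$0.00
After 2 (deposit($200)): balance=$400.00 total_interest=$0.00
After 3 (year_end (apply 10% annual interest)): balance=$440.00 total_interest=$40.00
After 4 (deposit($1000)): balance=$1440.00 total_interest=$40.00
After 5 (month_end (apply 1% monthly interest)): balance=$1454.40 total_interest=$54.40
After 6 (year_end (apply 10% annual interest)): balance=$1599.84 total_interest=$199.84
After 7 (month_end (apply 1% monthly interest)): balance=$1615.83 total_interest=$215.83
After 8 (deposit($1000)): balance=$2615.83 total_interest=$215.83
After 9 (deposit($500)): balance=$3115.83 total_interest=$215.83
After 10 (month_end (apply 1% monthly interest)): balance=$3146.98 total_interest=$246.98
After 11 (deposit($500)): balance=$3646.98 total_interest=$246.98

Answer: 3646.98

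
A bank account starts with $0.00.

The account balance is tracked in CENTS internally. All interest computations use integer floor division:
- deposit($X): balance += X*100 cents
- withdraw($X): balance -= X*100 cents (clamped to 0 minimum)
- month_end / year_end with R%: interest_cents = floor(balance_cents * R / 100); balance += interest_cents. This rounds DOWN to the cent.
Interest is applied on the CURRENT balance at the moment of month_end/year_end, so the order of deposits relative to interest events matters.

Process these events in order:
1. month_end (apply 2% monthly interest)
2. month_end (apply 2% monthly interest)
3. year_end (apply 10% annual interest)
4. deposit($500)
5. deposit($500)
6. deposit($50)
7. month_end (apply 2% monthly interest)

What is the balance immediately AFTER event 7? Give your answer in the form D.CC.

After 1 (month_end (apply 2% monthly interest)): balance=$0.00 total_interest=$0.00
After 2 (month_end (apply 2% monthly interest)): balance=$0.00 total_interest=$0.00
After 3 (year_end (apply 10% annual interest)): balance=$0.00 total_interest=$0.00
After 4 (deposit($500)): balance=$500.00 total_interest=$0.00
After 5 (deposit($500)): balance=$1000.00 total_interest=$0.00
After 6 (deposit($50)): balance=$1050.00 total_interest=$0.00
After 7 (month_end (apply 2% monthly interest)): balance=$1071.00 total_interest=$21.00

Answer: 1071.00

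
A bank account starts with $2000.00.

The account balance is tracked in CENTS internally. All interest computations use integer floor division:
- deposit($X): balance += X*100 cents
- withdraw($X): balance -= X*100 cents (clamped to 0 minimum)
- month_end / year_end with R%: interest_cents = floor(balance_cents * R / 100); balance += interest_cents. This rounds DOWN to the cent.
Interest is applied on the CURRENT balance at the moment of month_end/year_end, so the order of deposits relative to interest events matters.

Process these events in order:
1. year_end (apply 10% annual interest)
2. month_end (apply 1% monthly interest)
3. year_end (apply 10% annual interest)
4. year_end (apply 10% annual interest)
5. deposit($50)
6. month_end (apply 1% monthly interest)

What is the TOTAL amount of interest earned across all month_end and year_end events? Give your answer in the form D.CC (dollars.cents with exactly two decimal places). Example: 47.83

After 1 (year_end (apply 10% annual interest)): balance=$2200.00 total_interest=$200.00
After 2 (month_end (apply 1% monthly interest)): balance=$2222.00 total_interest=$222.00
After 3 (year_end (apply 10% annual interest)): balance=$2444.20 total_interest=$444.20
After 4 (year_end (apply 10% annual interest)): balance=$2688.62 total_interest=$688.62
After 5 (deposit($50)): balance=$2738.62 total_interest=$688.62
After 6 (month_end (apply 1% monthly interest)): balance=$2766.00 total_interest=$716.00

Answer: 716.00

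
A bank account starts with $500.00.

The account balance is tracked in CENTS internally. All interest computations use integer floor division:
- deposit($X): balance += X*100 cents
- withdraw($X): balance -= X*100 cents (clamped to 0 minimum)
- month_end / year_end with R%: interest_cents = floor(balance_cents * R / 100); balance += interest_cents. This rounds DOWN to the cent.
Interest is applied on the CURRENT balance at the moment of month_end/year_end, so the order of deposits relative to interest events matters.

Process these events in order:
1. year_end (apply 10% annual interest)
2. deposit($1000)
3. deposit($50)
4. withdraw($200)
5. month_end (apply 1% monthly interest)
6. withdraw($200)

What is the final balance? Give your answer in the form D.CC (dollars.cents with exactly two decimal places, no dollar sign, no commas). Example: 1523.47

Answer: 1214.00

Derivation:
After 1 (year_end (apply 10% annual interest)): balance=$550.00 total_interest=$50.00
After 2 (deposit($1000)): balance=$1550.00 total_interest=$50.00
After 3 (deposit($50)): balance=$1600.00 total_interest=$50.00
After 4 (withdraw($200)): balance=$1400.00 total_interest=$50.00
After 5 (month_end (apply 1% monthly interest)): balance=$1414.00 total_interest=$64.00
After 6 (withdraw($200)): balance=$1214.00 total_interest=$64.00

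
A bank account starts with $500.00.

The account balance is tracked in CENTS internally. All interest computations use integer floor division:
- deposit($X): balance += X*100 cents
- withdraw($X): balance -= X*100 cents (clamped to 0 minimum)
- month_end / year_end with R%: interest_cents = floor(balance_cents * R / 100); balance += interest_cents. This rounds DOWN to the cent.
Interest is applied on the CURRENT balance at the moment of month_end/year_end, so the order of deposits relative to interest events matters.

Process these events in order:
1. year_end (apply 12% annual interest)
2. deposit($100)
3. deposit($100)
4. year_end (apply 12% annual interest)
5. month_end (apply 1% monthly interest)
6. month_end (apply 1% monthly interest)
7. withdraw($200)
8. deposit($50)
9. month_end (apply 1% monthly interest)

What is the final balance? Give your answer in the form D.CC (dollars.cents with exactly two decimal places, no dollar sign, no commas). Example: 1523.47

Answer: 725.48

Derivation:
After 1 (year_end (apply 12% annual interest)): balance=$560.00 total_interest=$60.00
After 2 (deposit($100)): balance=$660.00 total_interest=$60.00
After 3 (deposit($100)): balance=$760.00 total_interest=$60.00
After 4 (year_end (apply 12% annual interest)): balance=$851.20 total_interest=$151.20
After 5 (month_end (apply 1% monthly interest)): balance=$859.71 total_interest=$159.71
After 6 (month_end (apply 1% monthly interest)): balance=$868.30 total_interest=$168.30
After 7 (withdraw($200)): balance=$668.30 total_interest=$168.30
After 8 (deposit($50)): balance=$718.30 total_interest=$168.30
After 9 (month_end (apply 1% monthly interest)): balance=$725.48 total_interest=$175.48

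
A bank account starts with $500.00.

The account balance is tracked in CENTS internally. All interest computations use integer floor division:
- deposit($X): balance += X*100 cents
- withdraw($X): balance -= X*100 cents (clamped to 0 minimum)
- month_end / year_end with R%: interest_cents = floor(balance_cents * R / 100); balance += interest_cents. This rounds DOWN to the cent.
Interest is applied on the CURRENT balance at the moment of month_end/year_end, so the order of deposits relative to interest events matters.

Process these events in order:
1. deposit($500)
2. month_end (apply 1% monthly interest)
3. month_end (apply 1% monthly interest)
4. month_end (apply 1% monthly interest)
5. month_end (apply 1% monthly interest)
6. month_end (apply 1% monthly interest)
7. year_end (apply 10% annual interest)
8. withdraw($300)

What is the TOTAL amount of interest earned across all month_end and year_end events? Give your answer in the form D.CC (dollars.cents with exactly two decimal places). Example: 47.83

After 1 (deposit($500)): balance=$1000.00 total_interest=$0.00
After 2 (month_end (apply 1% monthly interest)): balance=$1010.00 total_interest=$10.00
After 3 (month_end (apply 1% monthly interest)): balance=$1020.10 total_interest=$20.10
After 4 (month_end (apply 1% monthly interest)): balance=$1030.30 total_interest=$30.30
After 5 (month_end (apply 1% monthly interest)): balance=$1040.60 total_interest=$40.60
After 6 (month_end (apply 1% monthly interest)): balance=$1051.00 total_interest=$51.00
After 7 (year_end (apply 10% annual interest)): balance=$1156.10 total_interest=$156.10
After 8 (withdraw($300)): balance=$856.10 total_interest=$156.10

Answer: 156.10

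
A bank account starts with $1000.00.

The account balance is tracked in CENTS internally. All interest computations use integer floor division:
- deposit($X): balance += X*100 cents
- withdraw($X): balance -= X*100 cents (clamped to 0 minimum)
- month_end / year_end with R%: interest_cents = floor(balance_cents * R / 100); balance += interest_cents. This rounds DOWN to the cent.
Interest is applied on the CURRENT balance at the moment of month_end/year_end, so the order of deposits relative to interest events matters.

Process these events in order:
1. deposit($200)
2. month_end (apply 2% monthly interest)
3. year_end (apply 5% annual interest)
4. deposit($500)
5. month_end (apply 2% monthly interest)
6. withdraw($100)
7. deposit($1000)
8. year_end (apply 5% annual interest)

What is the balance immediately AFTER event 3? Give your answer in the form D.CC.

Answer: 1285.20

Derivation:
After 1 (deposit($200)): balance=$1200.00 total_interest=$0.00
After 2 (month_end (apply 2% monthly interest)): balance=$1224.00 total_interest=$24.00
After 3 (year_end (apply 5% annual interest)): balance=$1285.20 total_interest=$85.20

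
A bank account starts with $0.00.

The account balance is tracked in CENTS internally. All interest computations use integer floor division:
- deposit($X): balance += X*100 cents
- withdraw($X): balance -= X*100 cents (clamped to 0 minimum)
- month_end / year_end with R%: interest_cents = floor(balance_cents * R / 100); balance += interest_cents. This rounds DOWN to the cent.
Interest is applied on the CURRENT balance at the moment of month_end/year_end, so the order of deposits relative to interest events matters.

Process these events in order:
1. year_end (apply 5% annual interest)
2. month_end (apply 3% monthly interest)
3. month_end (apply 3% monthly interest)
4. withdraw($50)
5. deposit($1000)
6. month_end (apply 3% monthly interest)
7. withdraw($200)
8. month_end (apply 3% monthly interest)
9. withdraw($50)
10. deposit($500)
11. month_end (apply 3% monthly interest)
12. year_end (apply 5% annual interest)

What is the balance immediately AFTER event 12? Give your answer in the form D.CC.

Answer: 1411.24

Derivation:
After 1 (year_end (apply 5% annual interest)): balance=$0.00 total_interest=$0.00
After 2 (month_end (apply 3% monthly interest)): balance=$0.00 total_interest=$0.00
After 3 (month_end (apply 3% monthly interest)): balance=$0.00 total_interest=$0.00
After 4 (withdraw($50)): balance=$0.00 total_interest=$0.00
After 5 (deposit($1000)): balance=$1000.00 total_interest=$0.00
After 6 (month_end (apply 3% monthly interest)): balance=$1030.00 total_interest=$30.00
After 7 (withdraw($200)): balance=$830.00 total_interest=$30.00
After 8 (month_end (apply 3% monthly interest)): balance=$854.90 total_interest=$54.90
After 9 (withdraw($50)): balance=$804.90 total_interest=$54.90
After 10 (deposit($500)): balance=$1304.90 total_interest=$54.90
After 11 (month_end (apply 3% monthly interest)): balance=$1344.04 total_interest=$94.04
After 12 (year_end (apply 5% annual interest)): balance=$1411.24 total_interest=$161.24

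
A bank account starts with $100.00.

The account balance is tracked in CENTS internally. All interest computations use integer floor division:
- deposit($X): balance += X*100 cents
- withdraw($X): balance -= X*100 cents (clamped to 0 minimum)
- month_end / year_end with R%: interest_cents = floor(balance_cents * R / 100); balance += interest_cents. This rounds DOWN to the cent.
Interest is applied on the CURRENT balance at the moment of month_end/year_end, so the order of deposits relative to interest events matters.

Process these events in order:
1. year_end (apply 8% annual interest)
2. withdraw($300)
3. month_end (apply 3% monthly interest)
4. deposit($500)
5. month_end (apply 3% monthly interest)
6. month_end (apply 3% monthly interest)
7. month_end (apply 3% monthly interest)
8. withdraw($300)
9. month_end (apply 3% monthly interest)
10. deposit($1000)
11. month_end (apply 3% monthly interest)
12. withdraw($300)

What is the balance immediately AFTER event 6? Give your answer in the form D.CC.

Answer: 530.45

Derivation:
After 1 (year_end (apply 8% annual interest)): balance=$108.00 total_interest=$8.00
After 2 (withdraw($300)): balance=$0.00 total_interest=$8.00
After 3 (month_end (apply 3% monthly interest)): balance=$0.00 total_interest=$8.00
After 4 (deposit($500)): balance=$500.00 total_interest=$8.00
After 5 (month_end (apply 3% monthly interest)): balance=$515.00 total_interest=$23.00
After 6 (month_end (apply 3% monthly interest)): balance=$530.45 total_interest=$38.45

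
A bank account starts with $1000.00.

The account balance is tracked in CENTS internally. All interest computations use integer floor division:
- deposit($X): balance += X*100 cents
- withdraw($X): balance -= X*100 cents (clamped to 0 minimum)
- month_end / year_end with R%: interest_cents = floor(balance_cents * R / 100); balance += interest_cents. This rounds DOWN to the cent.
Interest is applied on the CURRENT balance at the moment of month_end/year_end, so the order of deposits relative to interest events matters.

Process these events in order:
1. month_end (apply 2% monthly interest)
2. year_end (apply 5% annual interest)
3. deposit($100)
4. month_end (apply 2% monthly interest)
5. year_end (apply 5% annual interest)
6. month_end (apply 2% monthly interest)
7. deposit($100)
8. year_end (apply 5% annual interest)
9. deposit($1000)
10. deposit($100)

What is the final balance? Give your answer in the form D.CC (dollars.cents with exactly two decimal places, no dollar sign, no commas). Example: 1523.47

Answer: 2548.18

Derivation:
After 1 (month_end (apply 2% monthly interest)): balance=$1020.00 total_interest=$20.00
After 2 (year_end (apply 5% annual interest)): balance=$1071.00 total_interest=$71.00
After 3 (deposit($100)): balance=$1171.00 total_interest=$71.00
After 4 (month_end (apply 2% monthly interest)): balance=$1194.42 total_interest=$94.42
After 5 (year_end (apply 5% annual interest)): balance=$1254.14 total_interest=$154.14
After 6 (month_end (apply 2% monthly interest)): balance=$1279.22 total_interest=$179.22
After 7 (deposit($100)): balance=$1379.22 total_interest=$179.22
After 8 (year_end (apply 5% annual interest)): balance=$1448.18 total_interest=$248.18
After 9 (deposit($1000)): balance=$2448.18 total_interest=$248.18
After 10 (deposit($100)): balance=$2548.18 total_interest=$248.18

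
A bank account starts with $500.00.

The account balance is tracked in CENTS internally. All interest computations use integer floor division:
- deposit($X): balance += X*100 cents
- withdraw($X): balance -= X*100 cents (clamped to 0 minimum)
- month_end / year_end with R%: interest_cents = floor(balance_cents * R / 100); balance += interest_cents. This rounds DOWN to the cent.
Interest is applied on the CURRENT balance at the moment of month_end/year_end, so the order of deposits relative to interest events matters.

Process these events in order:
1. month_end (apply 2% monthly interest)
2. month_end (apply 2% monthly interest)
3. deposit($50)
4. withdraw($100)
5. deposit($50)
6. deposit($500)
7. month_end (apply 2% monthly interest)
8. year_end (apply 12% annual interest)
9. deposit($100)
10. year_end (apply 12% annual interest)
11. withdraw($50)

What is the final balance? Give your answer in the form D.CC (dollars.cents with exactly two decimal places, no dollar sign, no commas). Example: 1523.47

Answer: 1367.32

Derivation:
After 1 (month_end (apply 2% monthly interest)): balance=$510.00 total_interest=$10.00
After 2 (month_end (apply 2% monthly interest)): balance=$520.20 total_interest=$20.20
After 3 (deposit($50)): balance=$570.20 total_interest=$20.20
After 4 (withdraw($100)): balance=$470.20 total_interest=$20.20
After 5 (deposit($50)): balance=$520.20 total_interest=$20.20
After 6 (deposit($500)): balance=$1020.20 total_interest=$20.20
After 7 (month_end (apply 2% monthly interest)): balance=$1040.60 total_interest=$40.60
After 8 (year_end (apply 12% annual interest)): balance=$1165.47 total_interest=$165.47
After 9 (deposit($100)): balance=$1265.47 total_interest=$165.47
After 10 (year_end (apply 12% annual interest)): balance=$1417.32 total_interest=$317.32
After 11 (withdraw($50)): balance=$1367.32 total_interest=$317.32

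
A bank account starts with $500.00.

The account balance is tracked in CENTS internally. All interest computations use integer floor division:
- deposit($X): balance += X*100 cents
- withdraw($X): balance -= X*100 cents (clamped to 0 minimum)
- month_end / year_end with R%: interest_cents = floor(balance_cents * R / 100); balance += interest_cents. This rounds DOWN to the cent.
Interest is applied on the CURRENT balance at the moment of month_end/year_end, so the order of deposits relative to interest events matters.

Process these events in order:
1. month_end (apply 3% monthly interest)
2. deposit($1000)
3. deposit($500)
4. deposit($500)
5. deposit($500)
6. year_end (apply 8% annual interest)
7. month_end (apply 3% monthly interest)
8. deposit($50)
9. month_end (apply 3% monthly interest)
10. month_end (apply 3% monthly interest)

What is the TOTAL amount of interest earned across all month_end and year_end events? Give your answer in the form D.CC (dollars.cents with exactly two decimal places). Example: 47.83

Answer: 561.16

Derivation:
After 1 (month_end (apply 3% monthly interest)): balance=$515.00 total_interest=$15.00
After 2 (deposit($1000)): balance=$1515.00 total_interest=$15.00
After 3 (deposit($500)): balance=$2015.00 total_interest=$15.00
After 4 (deposit($500)): balance=$2515.00 total_interest=$15.00
After 5 (deposit($500)): balance=$3015.00 total_interest=$15.00
After 6 (year_end (apply 8% annual interest)): balance=$3256.20 total_interest=$256.20
After 7 (month_end (apply 3% monthly interest)): balance=$3353.88 total_interest=$353.88
After 8 (deposit($50)): balance=$3403.88 total_interest=$353.88
After 9 (month_end (apply 3% monthly interest)): balance=$3505.99 total_interest=$455.99
After 10 (month_end (apply 3% monthly interest)): balance=$3611.16 total_interest=$561.16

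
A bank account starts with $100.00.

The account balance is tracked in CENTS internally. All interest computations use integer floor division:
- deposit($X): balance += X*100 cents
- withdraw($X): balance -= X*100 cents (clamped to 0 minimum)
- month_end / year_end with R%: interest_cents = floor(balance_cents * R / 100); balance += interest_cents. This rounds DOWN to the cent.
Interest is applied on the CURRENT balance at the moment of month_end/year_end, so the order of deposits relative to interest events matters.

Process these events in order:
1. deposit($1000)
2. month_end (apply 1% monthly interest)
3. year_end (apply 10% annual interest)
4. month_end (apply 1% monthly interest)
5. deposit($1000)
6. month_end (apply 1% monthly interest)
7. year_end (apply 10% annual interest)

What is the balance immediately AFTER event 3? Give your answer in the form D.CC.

Answer: 1222.10

Derivation:
After 1 (deposit($1000)): balance=$1100.00 total_interest=$0.00
After 2 (month_end (apply 1% monthly interest)): balance=$1111.00 total_interest=$11.00
After 3 (year_end (apply 10% annual interest)): balance=$1222.10 total_interest=$122.10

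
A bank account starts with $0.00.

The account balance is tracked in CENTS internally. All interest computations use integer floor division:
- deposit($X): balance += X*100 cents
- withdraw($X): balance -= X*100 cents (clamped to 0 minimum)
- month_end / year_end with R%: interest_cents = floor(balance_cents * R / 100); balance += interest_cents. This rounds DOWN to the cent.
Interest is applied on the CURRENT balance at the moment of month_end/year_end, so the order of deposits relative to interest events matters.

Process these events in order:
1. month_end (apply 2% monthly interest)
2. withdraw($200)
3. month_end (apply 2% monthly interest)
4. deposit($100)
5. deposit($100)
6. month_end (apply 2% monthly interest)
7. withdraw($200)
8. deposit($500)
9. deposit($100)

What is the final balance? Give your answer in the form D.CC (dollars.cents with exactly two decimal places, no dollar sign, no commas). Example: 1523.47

Answer: 604.00

Derivation:
After 1 (month_end (apply 2% monthly interest)): balance=$0.00 total_interest=$0.00
After 2 (withdraw($200)): balance=$0.00 total_interest=$0.00
After 3 (month_end (apply 2% monthly interest)): balance=$0.00 total_interest=$0.00
After 4 (deposit($100)): balance=$100.00 total_interest=$0.00
After 5 (deposit($100)): balance=$200.00 total_interest=$0.00
After 6 (month_end (apply 2% monthly interest)): balance=$204.00 total_interest=$4.00
After 7 (withdraw($200)): balance=$4.00 total_interest=$4.00
After 8 (deposit($500)): balance=$504.00 total_interest=$4.00
After 9 (deposit($100)): balance=$604.00 total_interest=$4.00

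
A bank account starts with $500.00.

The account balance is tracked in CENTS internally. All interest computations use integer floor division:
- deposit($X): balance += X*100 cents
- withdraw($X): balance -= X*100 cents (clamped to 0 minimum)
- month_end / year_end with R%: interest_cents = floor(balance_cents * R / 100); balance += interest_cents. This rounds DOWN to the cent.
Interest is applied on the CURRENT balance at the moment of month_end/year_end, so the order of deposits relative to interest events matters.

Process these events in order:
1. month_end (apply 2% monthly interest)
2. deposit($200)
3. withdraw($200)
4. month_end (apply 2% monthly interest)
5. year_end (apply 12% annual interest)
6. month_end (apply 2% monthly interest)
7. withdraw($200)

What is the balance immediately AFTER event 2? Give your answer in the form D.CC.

Answer: 710.00

Derivation:
After 1 (month_end (apply 2% monthly interest)): balance=$510.00 total_interest=$10.00
After 2 (deposit($200)): balance=$710.00 total_interest=$10.00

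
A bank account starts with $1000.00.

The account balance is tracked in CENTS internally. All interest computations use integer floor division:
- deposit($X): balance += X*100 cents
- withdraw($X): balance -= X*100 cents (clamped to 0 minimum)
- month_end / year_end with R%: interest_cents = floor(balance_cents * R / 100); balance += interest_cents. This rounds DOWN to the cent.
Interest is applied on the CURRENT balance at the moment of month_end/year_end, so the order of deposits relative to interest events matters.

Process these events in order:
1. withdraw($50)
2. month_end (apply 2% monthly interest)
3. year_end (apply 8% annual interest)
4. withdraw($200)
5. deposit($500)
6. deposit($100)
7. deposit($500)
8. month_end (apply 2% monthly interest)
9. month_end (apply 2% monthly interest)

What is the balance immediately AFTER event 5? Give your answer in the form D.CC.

After 1 (withdraw($50)): balance=$950.00 total_interest=$0.00
After 2 (month_end (apply 2% monthly interest)): balance=$969.00 total_interest=$19.00
After 3 (year_end (apply 8% annual interest)): balance=$1046.52 total_interest=$96.52
After 4 (withdraw($200)): balance=$846.52 total_interest=$96.52
After 5 (deposit($500)): balance=$1346.52 total_interest=$96.52

Answer: 1346.52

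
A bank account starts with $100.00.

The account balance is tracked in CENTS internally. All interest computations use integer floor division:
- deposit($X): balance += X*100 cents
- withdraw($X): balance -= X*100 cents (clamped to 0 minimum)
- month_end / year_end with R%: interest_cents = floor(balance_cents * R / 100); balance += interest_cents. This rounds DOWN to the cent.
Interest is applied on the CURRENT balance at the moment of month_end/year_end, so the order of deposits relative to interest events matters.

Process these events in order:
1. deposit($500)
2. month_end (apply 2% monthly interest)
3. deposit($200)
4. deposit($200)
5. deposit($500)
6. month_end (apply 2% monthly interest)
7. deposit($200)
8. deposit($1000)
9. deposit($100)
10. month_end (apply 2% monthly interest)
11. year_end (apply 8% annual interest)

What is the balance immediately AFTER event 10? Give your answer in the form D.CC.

Answer: 2899.08

Derivation:
After 1 (deposit($500)): balance=$600.00 total_interest=$0.00
After 2 (month_end (apply 2% monthly interest)): balance=$612.00 total_interest=$12.00
After 3 (deposit($200)): balance=$812.00 total_interest=$12.00
After 4 (deposit($200)): balance=$1012.00 total_interest=$12.00
After 5 (deposit($500)): balance=$1512.00 total_interest=$12.00
After 6 (month_end (apply 2% monthly interest)): balance=$1542.24 total_interest=$42.24
After 7 (deposit($200)): balance=$1742.24 total_interest=$42.24
After 8 (deposit($1000)): balance=$2742.24 total_interest=$42.24
After 9 (deposit($100)): balance=$2842.24 total_interest=$42.24
After 10 (month_end (apply 2% monthly interest)): balance=$2899.08 total_interest=$99.08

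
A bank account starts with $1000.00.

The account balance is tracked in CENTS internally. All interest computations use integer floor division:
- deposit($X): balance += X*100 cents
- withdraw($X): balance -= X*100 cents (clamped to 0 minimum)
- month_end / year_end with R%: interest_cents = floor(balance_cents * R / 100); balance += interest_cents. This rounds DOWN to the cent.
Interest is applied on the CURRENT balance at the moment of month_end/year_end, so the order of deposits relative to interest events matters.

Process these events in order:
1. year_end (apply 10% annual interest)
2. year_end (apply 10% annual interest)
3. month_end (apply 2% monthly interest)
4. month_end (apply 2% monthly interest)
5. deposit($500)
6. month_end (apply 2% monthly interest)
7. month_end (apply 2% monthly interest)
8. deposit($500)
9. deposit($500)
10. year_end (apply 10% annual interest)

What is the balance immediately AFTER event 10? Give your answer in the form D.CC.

Answer: 3112.92

Derivation:
After 1 (year_end (apply 10% annual interest)): balance=$1100.00 total_interest=$100.00
After 2 (year_end (apply 10% annual interest)): balance=$1210.00 total_interest=$210.00
After 3 (month_end (apply 2% monthly interest)): balance=$1234.20 total_interest=$234.20
After 4 (month_end (apply 2% monthly interest)): balance=$1258.88 total_interest=$258.88
After 5 (deposit($500)): balance=$1758.88 total_interest=$258.88
After 6 (month_end (apply 2% monthly interest)): balance=$1794.05 total_interest=$294.05
After 7 (month_end (apply 2% monthly interest)): balance=$1829.93 total_interest=$329.93
After 8 (deposit($500)): balance=$2329.93 total_interest=$329.93
After 9 (deposit($500)): balance=$2829.93 total_interest=$329.93
After 10 (year_end (apply 10% annual interest)): balance=$3112.92 total_interest=$612.92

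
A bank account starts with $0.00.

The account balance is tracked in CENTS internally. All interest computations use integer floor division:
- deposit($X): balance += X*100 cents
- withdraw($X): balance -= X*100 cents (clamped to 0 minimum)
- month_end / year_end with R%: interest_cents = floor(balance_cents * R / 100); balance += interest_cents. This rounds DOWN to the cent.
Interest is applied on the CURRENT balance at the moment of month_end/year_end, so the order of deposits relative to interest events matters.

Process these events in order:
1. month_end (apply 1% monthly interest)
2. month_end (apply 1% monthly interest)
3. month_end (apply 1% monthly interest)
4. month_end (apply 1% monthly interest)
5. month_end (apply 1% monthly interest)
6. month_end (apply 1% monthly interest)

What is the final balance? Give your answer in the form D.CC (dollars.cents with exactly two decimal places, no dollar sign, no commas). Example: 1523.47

Answer: 0.00

Derivation:
After 1 (month_end (apply 1% monthly interest)): balance=$0.00 total_interest=$0.00
After 2 (month_end (apply 1% monthly interest)): balance=$0.00 total_interest=$0.00
After 3 (month_end (apply 1% monthly interest)): balance=$0.00 total_interest=$0.00
After 4 (month_end (apply 1% monthly interest)): balance=$0.00 total_interest=$0.00
After 5 (month_end (apply 1% monthly interest)): balance=$0.00 total_interest=$0.00
After 6 (month_end (apply 1% monthly interest)): balance=$0.00 total_interest=$0.00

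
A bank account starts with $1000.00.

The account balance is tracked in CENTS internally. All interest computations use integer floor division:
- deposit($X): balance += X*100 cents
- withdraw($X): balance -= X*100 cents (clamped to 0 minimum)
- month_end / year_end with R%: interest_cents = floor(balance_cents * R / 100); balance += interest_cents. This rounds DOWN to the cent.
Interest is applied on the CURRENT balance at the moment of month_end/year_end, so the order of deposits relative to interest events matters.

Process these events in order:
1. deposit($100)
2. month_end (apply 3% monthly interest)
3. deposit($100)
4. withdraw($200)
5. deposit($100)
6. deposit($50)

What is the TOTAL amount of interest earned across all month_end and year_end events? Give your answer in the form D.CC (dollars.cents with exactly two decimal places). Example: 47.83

After 1 (deposit($100)): balance=$1100.00 total_interest=$0.00
After 2 (month_end (apply 3% monthly interest)): balance=$1133.00 total_interest=$33.00
After 3 (deposit($100)): balance=$1233.00 total_interest=$33.00
After 4 (withdraw($200)): balance=$1033.00 total_interest=$33.00
After 5 (deposit($100)): balance=$1133.00 total_interest=$33.00
After 6 (deposit($50)): balance=$1183.00 total_interest=$33.00

Answer: 33.00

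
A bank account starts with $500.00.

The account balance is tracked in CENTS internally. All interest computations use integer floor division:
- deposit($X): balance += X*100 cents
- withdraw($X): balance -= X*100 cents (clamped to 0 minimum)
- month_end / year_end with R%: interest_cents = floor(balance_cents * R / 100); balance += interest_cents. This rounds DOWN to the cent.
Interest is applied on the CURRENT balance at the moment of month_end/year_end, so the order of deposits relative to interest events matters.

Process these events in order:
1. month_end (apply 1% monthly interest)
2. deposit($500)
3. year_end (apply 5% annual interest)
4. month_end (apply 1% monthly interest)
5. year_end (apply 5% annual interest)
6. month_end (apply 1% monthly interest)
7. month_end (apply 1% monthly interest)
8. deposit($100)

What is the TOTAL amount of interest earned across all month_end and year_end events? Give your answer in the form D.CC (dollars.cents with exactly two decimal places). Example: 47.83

After 1 (month_end (apply 1% monthly interest)): balance=$505.00 total_interest=$5.00
After 2 (deposit($500)): balance=$1005.00 total_interest=$5.00
After 3 (year_end (apply 5% annual interest)): balance=$1055.25 total_interest=$55.25
After 4 (month_end (apply 1% monthly interest)): balance=$1065.80 total_interest=$65.80
After 5 (year_end (apply 5% annual interest)): balance=$1119.09 total_interest=$119.09
After 6 (month_end (apply 1% monthly interest)): balance=$1130.28 total_interest=$130.28
After 7 (month_end (apply 1% monthly interest)): balance=$1141.58 total_interest=$141.58
After 8 (deposit($100)): balance=$1241.58 total_interest=$141.58

Answer: 141.58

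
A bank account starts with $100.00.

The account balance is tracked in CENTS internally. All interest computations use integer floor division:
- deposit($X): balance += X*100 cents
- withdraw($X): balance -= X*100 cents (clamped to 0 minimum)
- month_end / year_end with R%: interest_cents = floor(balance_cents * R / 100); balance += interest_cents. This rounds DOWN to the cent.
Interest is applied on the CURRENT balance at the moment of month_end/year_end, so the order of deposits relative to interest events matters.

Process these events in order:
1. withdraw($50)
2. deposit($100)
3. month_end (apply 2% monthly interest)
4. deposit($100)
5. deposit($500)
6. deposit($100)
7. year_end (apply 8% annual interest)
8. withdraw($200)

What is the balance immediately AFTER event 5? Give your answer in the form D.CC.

Answer: 753.00

Derivation:
After 1 (withdraw($50)): balance=$50.00 total_interest=$0.00
After 2 (deposit($100)): balance=$150.00 total_interest=$0.00
After 3 (month_end (apply 2% monthly interest)): balance=$153.00 total_interest=$3.00
After 4 (deposit($100)): balance=$253.00 total_interest=$3.00
After 5 (deposit($500)): balance=$753.00 total_interest=$3.00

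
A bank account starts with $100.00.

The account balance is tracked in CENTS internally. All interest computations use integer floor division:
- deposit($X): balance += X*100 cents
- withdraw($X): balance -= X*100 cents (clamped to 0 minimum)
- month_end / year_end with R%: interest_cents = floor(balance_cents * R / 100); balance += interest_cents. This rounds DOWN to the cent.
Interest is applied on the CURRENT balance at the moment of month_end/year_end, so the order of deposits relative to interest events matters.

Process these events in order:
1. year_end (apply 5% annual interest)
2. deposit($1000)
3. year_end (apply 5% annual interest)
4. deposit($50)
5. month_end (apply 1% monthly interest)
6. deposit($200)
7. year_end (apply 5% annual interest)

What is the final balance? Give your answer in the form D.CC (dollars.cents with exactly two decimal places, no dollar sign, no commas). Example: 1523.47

After 1 (year_end (apply 5% annual interest)): balance=$105.00 total_interest=$5.00
After 2 (deposit($1000)): balance=$1105.00 total_interest=$5.00
After 3 (year_end (apply 5% annual interest)): balance=$1160.25 total_interest=$60.25
After 4 (deposit($50)): balance=$1210.25 total_interest=$60.25
After 5 (month_end (apply 1% monthly interest)): balance=$1222.35 total_interest=$72.35
After 6 (deposit($200)): balance=$1422.35 total_interest=$72.35
After 7 (year_end (apply 5% annual interest)): balance=$1493.46 total_interest=$143.46

Answer: 1493.46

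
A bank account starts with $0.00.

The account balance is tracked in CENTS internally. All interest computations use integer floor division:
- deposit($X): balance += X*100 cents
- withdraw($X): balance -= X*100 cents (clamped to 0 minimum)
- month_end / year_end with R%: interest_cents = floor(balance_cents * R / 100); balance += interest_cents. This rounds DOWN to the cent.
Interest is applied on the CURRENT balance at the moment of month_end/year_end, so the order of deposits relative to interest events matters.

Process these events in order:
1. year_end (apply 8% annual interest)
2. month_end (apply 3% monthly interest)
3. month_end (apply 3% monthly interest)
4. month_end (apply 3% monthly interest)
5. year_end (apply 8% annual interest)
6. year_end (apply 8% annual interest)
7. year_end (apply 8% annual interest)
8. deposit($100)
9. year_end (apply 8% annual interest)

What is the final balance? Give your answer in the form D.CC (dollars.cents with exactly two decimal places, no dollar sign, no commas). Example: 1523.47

After 1 (year_end (apply 8% annual interest)): balance=$0.00 total_interest=$0.00
After 2 (month_end (apply 3% monthly interest)): balance=$0.00 total_interest=$0.00
After 3 (month_end (apply 3% monthly interest)): balance=$0.00 total_interest=$0.00
After 4 (month_end (apply 3% monthly interest)): balance=$0.00 total_interest=$0.00
After 5 (year_end (apply 8% annual interest)): balance=$0.00 total_interest=$0.00
After 6 (year_end (apply 8% annual interest)): balance=$0.00 total_interest=$0.00
After 7 (year_end (apply 8% annual interest)): balance=$0.00 total_interest=$0.00
After 8 (deposit($100)): balance=$100.00 total_interest=$0.00
After 9 (year_end (apply 8% annual interest)): balance=$108.00 total_interest=$8.00

Answer: 108.00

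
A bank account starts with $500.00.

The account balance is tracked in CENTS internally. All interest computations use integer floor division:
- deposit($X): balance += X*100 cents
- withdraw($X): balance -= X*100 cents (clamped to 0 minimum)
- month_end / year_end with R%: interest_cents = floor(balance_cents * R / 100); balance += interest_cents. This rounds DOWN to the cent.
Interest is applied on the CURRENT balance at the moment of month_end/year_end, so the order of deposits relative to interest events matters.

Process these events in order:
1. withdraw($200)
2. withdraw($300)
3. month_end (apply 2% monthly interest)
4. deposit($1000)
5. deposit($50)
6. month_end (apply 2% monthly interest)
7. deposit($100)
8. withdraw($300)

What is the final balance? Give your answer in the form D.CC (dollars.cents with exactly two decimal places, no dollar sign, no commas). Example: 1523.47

Answer: 871.00

Derivation:
After 1 (withdraw($200)): balance=$300.00 total_interest=$0.00
After 2 (withdraw($300)): balance=$0.00 total_interest=$0.00
After 3 (month_end (apply 2% monthly interest)): balance=$0.00 total_interest=$0.00
After 4 (deposit($1000)): balance=$1000.00 total_interest=$0.00
After 5 (deposit($50)): balance=$1050.00 total_interest=$0.00
After 6 (month_end (apply 2% monthly interest)): balance=$1071.00 total_interest=$21.00
After 7 (deposit($100)): balance=$1171.00 total_interest=$21.00
After 8 (withdraw($300)): balance=$871.00 total_interest=$21.00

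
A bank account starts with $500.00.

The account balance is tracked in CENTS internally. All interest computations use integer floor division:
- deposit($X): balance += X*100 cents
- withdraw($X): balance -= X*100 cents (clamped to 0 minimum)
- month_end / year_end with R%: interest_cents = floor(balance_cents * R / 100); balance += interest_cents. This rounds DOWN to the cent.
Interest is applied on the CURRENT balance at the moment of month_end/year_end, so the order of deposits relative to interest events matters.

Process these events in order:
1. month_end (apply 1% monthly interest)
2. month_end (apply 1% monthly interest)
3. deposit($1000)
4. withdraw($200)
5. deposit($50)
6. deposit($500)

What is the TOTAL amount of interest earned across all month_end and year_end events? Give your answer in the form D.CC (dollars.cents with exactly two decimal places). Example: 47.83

After 1 (month_end (apply 1% monthly interest)): balance=$505.00 total_interest=$5.00
After 2 (month_end (apply 1% monthly interest)): balance=$510.05 total_interest=$10.05
After 3 (deposit($1000)): balance=$1510.05 total_interest=$10.05
After 4 (withdraw($200)): balance=$1310.05 total_interest=$10.05
After 5 (deposit($50)): balance=$1360.05 total_interest=$10.05
After 6 (deposit($500)): balance=$1860.05 total_interest=$10.05

Answer: 10.05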